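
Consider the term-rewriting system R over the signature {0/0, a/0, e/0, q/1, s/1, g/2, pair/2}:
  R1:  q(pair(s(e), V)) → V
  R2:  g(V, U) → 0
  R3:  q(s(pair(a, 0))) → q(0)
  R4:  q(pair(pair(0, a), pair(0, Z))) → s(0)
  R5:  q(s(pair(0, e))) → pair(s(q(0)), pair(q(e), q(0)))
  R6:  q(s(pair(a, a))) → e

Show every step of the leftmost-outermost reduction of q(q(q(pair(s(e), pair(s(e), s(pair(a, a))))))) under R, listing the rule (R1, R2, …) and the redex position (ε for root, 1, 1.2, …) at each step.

1. q(q(q(pair(s(e), pair(s(e), s(pair(a, a)))))))  →  q(q(pair(s(e), s(pair(a, a)))))   [R1 at 1.1]
2. q(q(pair(s(e), s(pair(a, a)))))  →  q(s(pair(a, a)))   [R1 at 1]
3. q(s(pair(a, a)))  →  e   [R6 at ε]

e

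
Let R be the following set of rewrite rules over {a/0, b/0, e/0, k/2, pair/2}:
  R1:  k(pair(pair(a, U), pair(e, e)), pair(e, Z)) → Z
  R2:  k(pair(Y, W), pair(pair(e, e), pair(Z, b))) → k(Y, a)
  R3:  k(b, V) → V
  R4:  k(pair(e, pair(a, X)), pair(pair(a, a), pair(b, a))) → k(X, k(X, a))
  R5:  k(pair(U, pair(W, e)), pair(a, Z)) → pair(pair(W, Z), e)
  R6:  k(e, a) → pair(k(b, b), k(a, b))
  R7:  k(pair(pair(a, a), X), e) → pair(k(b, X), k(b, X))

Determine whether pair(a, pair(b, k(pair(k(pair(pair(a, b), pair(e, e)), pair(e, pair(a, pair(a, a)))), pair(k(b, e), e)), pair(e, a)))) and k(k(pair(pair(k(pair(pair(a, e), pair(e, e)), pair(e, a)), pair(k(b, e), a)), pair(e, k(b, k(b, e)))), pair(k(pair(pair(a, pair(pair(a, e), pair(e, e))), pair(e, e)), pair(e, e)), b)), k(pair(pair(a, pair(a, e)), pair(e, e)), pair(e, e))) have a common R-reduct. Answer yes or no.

Reduce t₁ = pair(a, pair(b, k(pair(k(pair(pair(a, b), pair(e, e)), pair(e, pair(a, pair(a, a)))), pair(k(b, e), e)), pair(e, a)))):
1. pair(a, pair(b, k(pair(k(pair(pair(a, b), pair(e, e)), pair(e, pair(a, pair(a, a)))), pair(k(b, e), e)), pair(e, a))))  →  pair(a, pair(b, k(pair(pair(a, pair(a, a)), pair(k(b, e), e)), pair(e, a))))   [R1 at 2.2.1.1]
2. pair(a, pair(b, k(pair(pair(a, pair(a, a)), pair(k(b, e), e)), pair(e, a))))  →  pair(a, pair(b, k(pair(pair(a, pair(a, a)), pair(e, e)), pair(e, a))))   [R3 at 2.2.1.2.1]
3. pair(a, pair(b, k(pair(pair(a, pair(a, a)), pair(e, e)), pair(e, a))))  →  pair(a, pair(b, a))   [R1 at 2.2]

Reduce t₂ = k(k(pair(pair(k(pair(pair(a, e), pair(e, e)), pair(e, a)), pair(k(b, e), a)), pair(e, k(b, k(b, e)))), pair(k(pair(pair(a, pair(pair(a, e), pair(e, e))), pair(e, e)), pair(e, e)), b)), k(pair(pair(a, pair(a, e)), pair(e, e)), pair(e, e))):
1. k(k(pair(pair(k(pair(pair(a, e), pair(e, e)), pair(e, a)), pair(k(b, e), a)), pair(e, k(b, k(b, e)))), pair(k(pair(pair(a, pair(pair(a, e), pair(e, e))), pair(e, e)), pair(e, e)), b)), k(pair(pair(a, pair(a, e)), pair(e, e)), pair(e, e)))  →  k(k(pair(pair(a, pair(k(b, e), a)), pair(e, k(b, k(b, e)))), pair(k(pair(pair(a, pair(pair(a, e), pair(e, e))), pair(e, e)), pair(e, e)), b)), k(pair(pair(a, pair(a, e)), pair(e, e)), pair(e, e)))   [R1 at 1.1.1.1]
2. k(k(pair(pair(a, pair(k(b, e), a)), pair(e, k(b, k(b, e)))), pair(k(pair(pair(a, pair(pair(a, e), pair(e, e))), pair(e, e)), pair(e, e)), b)), k(pair(pair(a, pair(a, e)), pair(e, e)), pair(e, e)))  →  k(k(pair(pair(a, pair(e, a)), pair(e, k(b, k(b, e)))), pair(k(pair(pair(a, pair(pair(a, e), pair(e, e))), pair(e, e)), pair(e, e)), b)), k(pair(pair(a, pair(a, e)), pair(e, e)), pair(e, e)))   [R3 at 1.1.1.2.1]
3. k(k(pair(pair(a, pair(e, a)), pair(e, k(b, k(b, e)))), pair(k(pair(pair(a, pair(pair(a, e), pair(e, e))), pair(e, e)), pair(e, e)), b)), k(pair(pair(a, pair(a, e)), pair(e, e)), pair(e, e)))  →  k(k(pair(pair(a, pair(e, a)), pair(e, k(b, e))), pair(k(pair(pair(a, pair(pair(a, e), pair(e, e))), pair(e, e)), pair(e, e)), b)), k(pair(pair(a, pair(a, e)), pair(e, e)), pair(e, e)))   [R3 at 1.1.2.2]
4. k(k(pair(pair(a, pair(e, a)), pair(e, k(b, e))), pair(k(pair(pair(a, pair(pair(a, e), pair(e, e))), pair(e, e)), pair(e, e)), b)), k(pair(pair(a, pair(a, e)), pair(e, e)), pair(e, e)))  →  k(k(pair(pair(a, pair(e, a)), pair(e, e)), pair(k(pair(pair(a, pair(pair(a, e), pair(e, e))), pair(e, e)), pair(e, e)), b)), k(pair(pair(a, pair(a, e)), pair(e, e)), pair(e, e)))   [R3 at 1.1.2.2]
5. k(k(pair(pair(a, pair(e, a)), pair(e, e)), pair(k(pair(pair(a, pair(pair(a, e), pair(e, e))), pair(e, e)), pair(e, e)), b)), k(pair(pair(a, pair(a, e)), pair(e, e)), pair(e, e)))  →  k(k(pair(pair(a, pair(e, a)), pair(e, e)), pair(e, b)), k(pair(pair(a, pair(a, e)), pair(e, e)), pair(e, e)))   [R1 at 1.2.1]
6. k(k(pair(pair(a, pair(e, a)), pair(e, e)), pair(e, b)), k(pair(pair(a, pair(a, e)), pair(e, e)), pair(e, e)))  →  k(b, k(pair(pair(a, pair(a, e)), pair(e, e)), pair(e, e)))   [R1 at 1]
7. k(b, k(pair(pair(a, pair(a, e)), pair(e, e)), pair(e, e)))  →  k(pair(pair(a, pair(a, e)), pair(e, e)), pair(e, e))   [R3 at ε]
8. k(pair(pair(a, pair(a, e)), pair(e, e)), pair(e, e))  →  e   [R1 at ε]

no — NF(t₁) = pair(a, pair(b, a)), NF(t₂) = e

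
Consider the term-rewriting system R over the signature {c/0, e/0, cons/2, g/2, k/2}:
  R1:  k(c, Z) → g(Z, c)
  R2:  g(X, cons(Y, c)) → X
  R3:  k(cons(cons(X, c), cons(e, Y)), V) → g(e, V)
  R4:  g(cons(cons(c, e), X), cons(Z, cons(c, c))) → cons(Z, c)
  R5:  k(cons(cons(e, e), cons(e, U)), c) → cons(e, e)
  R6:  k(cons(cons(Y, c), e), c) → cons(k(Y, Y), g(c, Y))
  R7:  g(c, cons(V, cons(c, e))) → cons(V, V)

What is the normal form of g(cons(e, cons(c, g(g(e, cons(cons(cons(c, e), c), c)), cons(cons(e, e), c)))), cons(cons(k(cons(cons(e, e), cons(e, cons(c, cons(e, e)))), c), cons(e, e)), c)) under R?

cons(e, cons(c, e))

1. g(cons(e, cons(c, g(g(e, cons(cons(cons(c, e), c), c)), cons(cons(e, e), c)))), cons(cons(k(cons(cons(e, e), cons(e, cons(c, cons(e, e)))), c), cons(e, e)), c))  →  cons(e, cons(c, g(g(e, cons(cons(cons(c, e), c), c)), cons(cons(e, e), c))))   [R2 at ε]
2. cons(e, cons(c, g(g(e, cons(cons(cons(c, e), c), c)), cons(cons(e, e), c))))  →  cons(e, cons(c, g(e, cons(cons(cons(c, e), c), c))))   [R2 at 2.2]
3. cons(e, cons(c, g(e, cons(cons(cons(c, e), c), c))))  →  cons(e, cons(c, e))   [R2 at 2.2]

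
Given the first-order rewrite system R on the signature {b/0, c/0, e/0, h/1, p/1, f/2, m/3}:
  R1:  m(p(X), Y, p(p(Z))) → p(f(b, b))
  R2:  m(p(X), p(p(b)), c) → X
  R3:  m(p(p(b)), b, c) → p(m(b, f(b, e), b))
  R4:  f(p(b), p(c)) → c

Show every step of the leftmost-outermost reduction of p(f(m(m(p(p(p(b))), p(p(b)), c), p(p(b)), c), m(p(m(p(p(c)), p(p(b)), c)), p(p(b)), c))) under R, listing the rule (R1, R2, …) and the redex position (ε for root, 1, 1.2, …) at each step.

1. p(f(m(m(p(p(p(b))), p(p(b)), c), p(p(b)), c), m(p(m(p(p(c)), p(p(b)), c)), p(p(b)), c)))  →  p(f(m(p(p(b)), p(p(b)), c), m(p(m(p(p(c)), p(p(b)), c)), p(p(b)), c)))   [R2 at 1.1.1]
2. p(f(m(p(p(b)), p(p(b)), c), m(p(m(p(p(c)), p(p(b)), c)), p(p(b)), c)))  →  p(f(p(b), m(p(m(p(p(c)), p(p(b)), c)), p(p(b)), c)))   [R2 at 1.1]
3. p(f(p(b), m(p(m(p(p(c)), p(p(b)), c)), p(p(b)), c)))  →  p(f(p(b), m(p(p(c)), p(p(b)), c)))   [R2 at 1.2]
4. p(f(p(b), m(p(p(c)), p(p(b)), c)))  →  p(f(p(b), p(c)))   [R2 at 1.2]
5. p(f(p(b), p(c)))  →  p(c)   [R4 at 1]

p(c)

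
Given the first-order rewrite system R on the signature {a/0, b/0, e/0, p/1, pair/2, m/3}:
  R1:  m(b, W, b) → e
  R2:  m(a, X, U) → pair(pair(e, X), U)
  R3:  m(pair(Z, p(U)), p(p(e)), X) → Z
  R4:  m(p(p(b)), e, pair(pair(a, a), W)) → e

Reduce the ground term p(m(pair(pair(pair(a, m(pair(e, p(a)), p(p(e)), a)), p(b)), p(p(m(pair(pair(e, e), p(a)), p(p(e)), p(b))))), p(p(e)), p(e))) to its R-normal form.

1. p(m(pair(pair(pair(a, m(pair(e, p(a)), p(p(e)), a)), p(b)), p(p(m(pair(pair(e, e), p(a)), p(p(e)), p(b))))), p(p(e)), p(e)))  →  p(pair(pair(a, m(pair(e, p(a)), p(p(e)), a)), p(b)))   [R3 at 1]
2. p(pair(pair(a, m(pair(e, p(a)), p(p(e)), a)), p(b)))  →  p(pair(pair(a, e), p(b)))   [R3 at 1.1.2]

p(pair(pair(a, e), p(b)))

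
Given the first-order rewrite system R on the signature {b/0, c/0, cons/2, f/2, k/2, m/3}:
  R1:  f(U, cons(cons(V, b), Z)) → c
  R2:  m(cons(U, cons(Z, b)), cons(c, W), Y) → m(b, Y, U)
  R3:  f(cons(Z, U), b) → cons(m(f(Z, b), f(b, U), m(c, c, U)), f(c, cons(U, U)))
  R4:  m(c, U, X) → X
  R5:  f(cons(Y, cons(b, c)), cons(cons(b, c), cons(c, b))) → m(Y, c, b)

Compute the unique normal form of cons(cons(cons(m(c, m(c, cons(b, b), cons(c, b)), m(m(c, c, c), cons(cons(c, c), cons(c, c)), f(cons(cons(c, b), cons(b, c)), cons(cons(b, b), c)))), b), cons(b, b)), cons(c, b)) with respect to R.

1. cons(cons(cons(m(c, m(c, cons(b, b), cons(c, b)), m(m(c, c, c), cons(cons(c, c), cons(c, c)), f(cons(cons(c, b), cons(b, c)), cons(cons(b, b), c)))), b), cons(b, b)), cons(c, b))  →  cons(cons(cons(m(m(c, c, c), cons(cons(c, c), cons(c, c)), f(cons(cons(c, b), cons(b, c)), cons(cons(b, b), c))), b), cons(b, b)), cons(c, b))   [R4 at 1.1.1]
2. cons(cons(cons(m(m(c, c, c), cons(cons(c, c), cons(c, c)), f(cons(cons(c, b), cons(b, c)), cons(cons(b, b), c))), b), cons(b, b)), cons(c, b))  →  cons(cons(cons(m(c, cons(cons(c, c), cons(c, c)), f(cons(cons(c, b), cons(b, c)), cons(cons(b, b), c))), b), cons(b, b)), cons(c, b))   [R4 at 1.1.1.1]
3. cons(cons(cons(m(c, cons(cons(c, c), cons(c, c)), f(cons(cons(c, b), cons(b, c)), cons(cons(b, b), c))), b), cons(b, b)), cons(c, b))  →  cons(cons(cons(f(cons(cons(c, b), cons(b, c)), cons(cons(b, b), c)), b), cons(b, b)), cons(c, b))   [R4 at 1.1.1]
4. cons(cons(cons(f(cons(cons(c, b), cons(b, c)), cons(cons(b, b), c)), b), cons(b, b)), cons(c, b))  →  cons(cons(cons(c, b), cons(b, b)), cons(c, b))   [R1 at 1.1.1]

cons(cons(cons(c, b), cons(b, b)), cons(c, b))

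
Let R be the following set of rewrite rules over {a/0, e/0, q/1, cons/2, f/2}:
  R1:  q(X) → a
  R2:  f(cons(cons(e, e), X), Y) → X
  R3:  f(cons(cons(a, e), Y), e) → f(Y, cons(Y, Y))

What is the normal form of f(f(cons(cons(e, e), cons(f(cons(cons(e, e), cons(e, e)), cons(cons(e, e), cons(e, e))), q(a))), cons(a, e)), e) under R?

1. f(f(cons(cons(e, e), cons(f(cons(cons(e, e), cons(e, e)), cons(cons(e, e), cons(e, e))), q(a))), cons(a, e)), e)  →  f(cons(f(cons(cons(e, e), cons(e, e)), cons(cons(e, e), cons(e, e))), q(a)), e)   [R2 at 1]
2. f(cons(f(cons(cons(e, e), cons(e, e)), cons(cons(e, e), cons(e, e))), q(a)), e)  →  f(cons(cons(e, e), q(a)), e)   [R2 at 1.1]
3. f(cons(cons(e, e), q(a)), e)  →  q(a)   [R2 at ε]
4. q(a)  →  a   [R1 at ε]

a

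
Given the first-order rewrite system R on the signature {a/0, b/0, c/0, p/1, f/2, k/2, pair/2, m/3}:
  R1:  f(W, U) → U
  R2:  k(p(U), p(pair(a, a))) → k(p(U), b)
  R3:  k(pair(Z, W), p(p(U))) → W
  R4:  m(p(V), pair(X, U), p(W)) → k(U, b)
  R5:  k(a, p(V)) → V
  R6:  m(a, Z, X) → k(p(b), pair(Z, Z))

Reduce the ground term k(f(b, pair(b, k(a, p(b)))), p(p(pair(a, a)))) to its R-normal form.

1. k(f(b, pair(b, k(a, p(b)))), p(p(pair(a, a))))  →  k(pair(b, k(a, p(b))), p(p(pair(a, a))))   [R1 at 1]
2. k(pair(b, k(a, p(b))), p(p(pair(a, a))))  →  k(a, p(b))   [R3 at ε]
3. k(a, p(b))  →  b   [R5 at ε]

b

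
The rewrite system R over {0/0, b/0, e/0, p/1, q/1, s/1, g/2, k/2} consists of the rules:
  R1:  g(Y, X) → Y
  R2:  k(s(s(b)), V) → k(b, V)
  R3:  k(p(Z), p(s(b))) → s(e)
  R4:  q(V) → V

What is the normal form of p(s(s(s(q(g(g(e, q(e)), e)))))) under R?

1. p(s(s(s(q(g(g(e, q(e)), e))))))  →  p(s(s(s(g(g(e, q(e)), e)))))   [R4 at 1.1.1.1]
2. p(s(s(s(g(g(e, q(e)), e)))))  →  p(s(s(s(g(e, q(e))))))   [R1 at 1.1.1.1]
3. p(s(s(s(g(e, q(e))))))  →  p(s(s(s(e))))   [R1 at 1.1.1.1]

p(s(s(s(e))))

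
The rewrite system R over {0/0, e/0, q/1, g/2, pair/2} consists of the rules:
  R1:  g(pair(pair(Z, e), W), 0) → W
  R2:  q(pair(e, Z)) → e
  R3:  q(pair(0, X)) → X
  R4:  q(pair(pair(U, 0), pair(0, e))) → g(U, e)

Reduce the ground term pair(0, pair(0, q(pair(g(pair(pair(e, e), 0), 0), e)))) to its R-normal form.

pair(0, pair(0, e))

1. pair(0, pair(0, q(pair(g(pair(pair(e, e), 0), 0), e))))  →  pair(0, pair(0, q(pair(0, e))))   [R1 at 2.2.1.1]
2. pair(0, pair(0, q(pair(0, e))))  →  pair(0, pair(0, e))   [R3 at 2.2]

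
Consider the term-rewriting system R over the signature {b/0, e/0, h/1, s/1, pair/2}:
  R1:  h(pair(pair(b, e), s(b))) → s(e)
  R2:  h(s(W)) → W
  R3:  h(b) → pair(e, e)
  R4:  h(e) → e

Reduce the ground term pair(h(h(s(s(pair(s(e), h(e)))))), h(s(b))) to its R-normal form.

1. pair(h(h(s(s(pair(s(e), h(e)))))), h(s(b)))  →  pair(h(s(pair(s(e), h(e)))), h(s(b)))   [R2 at 1.1]
2. pair(h(s(pair(s(e), h(e)))), h(s(b)))  →  pair(pair(s(e), h(e)), h(s(b)))   [R2 at 1]
3. pair(pair(s(e), h(e)), h(s(b)))  →  pair(pair(s(e), e), h(s(b)))   [R4 at 1.2]
4. pair(pair(s(e), e), h(s(b)))  →  pair(pair(s(e), e), b)   [R2 at 2]

pair(pair(s(e), e), b)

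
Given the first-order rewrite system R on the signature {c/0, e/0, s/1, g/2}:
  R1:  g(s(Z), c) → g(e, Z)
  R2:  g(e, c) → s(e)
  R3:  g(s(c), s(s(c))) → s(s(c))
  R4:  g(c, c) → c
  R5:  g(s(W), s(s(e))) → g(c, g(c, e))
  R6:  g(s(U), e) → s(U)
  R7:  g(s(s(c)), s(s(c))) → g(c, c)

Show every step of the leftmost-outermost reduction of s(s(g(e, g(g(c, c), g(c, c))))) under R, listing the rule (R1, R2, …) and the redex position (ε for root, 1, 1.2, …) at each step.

1. s(s(g(e, g(g(c, c), g(c, c)))))  →  s(s(g(e, g(c, g(c, c)))))   [R4 at 1.1.2.1]
2. s(s(g(e, g(c, g(c, c)))))  →  s(s(g(e, g(c, c))))   [R4 at 1.1.2.2]
3. s(s(g(e, g(c, c))))  →  s(s(g(e, c)))   [R4 at 1.1.2]
4. s(s(g(e, c)))  →  s(s(s(e)))   [R2 at 1.1]

s(s(s(e)))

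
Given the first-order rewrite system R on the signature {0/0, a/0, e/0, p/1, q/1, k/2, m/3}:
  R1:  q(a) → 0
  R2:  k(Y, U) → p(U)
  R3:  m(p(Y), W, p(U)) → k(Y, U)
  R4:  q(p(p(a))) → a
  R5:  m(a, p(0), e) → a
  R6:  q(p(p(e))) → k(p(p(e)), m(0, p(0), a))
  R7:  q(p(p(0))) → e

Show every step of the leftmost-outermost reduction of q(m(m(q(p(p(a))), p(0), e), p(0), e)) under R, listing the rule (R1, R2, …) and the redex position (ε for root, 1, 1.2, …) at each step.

0

1. q(m(m(q(p(p(a))), p(0), e), p(0), e))  →  q(m(m(a, p(0), e), p(0), e))   [R4 at 1.1.1]
2. q(m(m(a, p(0), e), p(0), e))  →  q(m(a, p(0), e))   [R5 at 1.1]
3. q(m(a, p(0), e))  →  q(a)   [R5 at 1]
4. q(a)  →  0   [R1 at ε]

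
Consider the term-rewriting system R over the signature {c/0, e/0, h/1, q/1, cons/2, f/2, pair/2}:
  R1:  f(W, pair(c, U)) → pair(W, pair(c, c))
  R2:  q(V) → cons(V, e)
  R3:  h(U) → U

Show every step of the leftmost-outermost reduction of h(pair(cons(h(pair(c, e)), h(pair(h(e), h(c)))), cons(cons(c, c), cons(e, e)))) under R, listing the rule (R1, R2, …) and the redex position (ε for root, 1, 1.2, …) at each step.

pair(cons(pair(c, e), pair(e, c)), cons(cons(c, c), cons(e, e)))

1. h(pair(cons(h(pair(c, e)), h(pair(h(e), h(c)))), cons(cons(c, c), cons(e, e))))  →  pair(cons(h(pair(c, e)), h(pair(h(e), h(c)))), cons(cons(c, c), cons(e, e)))   [R3 at ε]
2. pair(cons(h(pair(c, e)), h(pair(h(e), h(c)))), cons(cons(c, c), cons(e, e)))  →  pair(cons(pair(c, e), h(pair(h(e), h(c)))), cons(cons(c, c), cons(e, e)))   [R3 at 1.1]
3. pair(cons(pair(c, e), h(pair(h(e), h(c)))), cons(cons(c, c), cons(e, e)))  →  pair(cons(pair(c, e), pair(h(e), h(c))), cons(cons(c, c), cons(e, e)))   [R3 at 1.2]
4. pair(cons(pair(c, e), pair(h(e), h(c))), cons(cons(c, c), cons(e, e)))  →  pair(cons(pair(c, e), pair(e, h(c))), cons(cons(c, c), cons(e, e)))   [R3 at 1.2.1]
5. pair(cons(pair(c, e), pair(e, h(c))), cons(cons(c, c), cons(e, e)))  →  pair(cons(pair(c, e), pair(e, c)), cons(cons(c, c), cons(e, e)))   [R3 at 1.2.2]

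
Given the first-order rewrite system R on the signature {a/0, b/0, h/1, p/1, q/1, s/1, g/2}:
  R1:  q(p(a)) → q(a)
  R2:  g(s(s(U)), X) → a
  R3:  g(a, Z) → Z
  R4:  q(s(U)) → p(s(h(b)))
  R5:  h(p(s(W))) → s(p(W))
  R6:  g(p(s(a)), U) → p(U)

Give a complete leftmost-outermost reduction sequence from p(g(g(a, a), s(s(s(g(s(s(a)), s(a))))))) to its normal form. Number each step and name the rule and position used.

1. p(g(g(a, a), s(s(s(g(s(s(a)), s(a)))))))  →  p(g(a, s(s(s(g(s(s(a)), s(a)))))))   [R3 at 1.1]
2. p(g(a, s(s(s(g(s(s(a)), s(a)))))))  →  p(s(s(s(g(s(s(a)), s(a))))))   [R3 at 1]
3. p(s(s(s(g(s(s(a)), s(a))))))  →  p(s(s(s(a))))   [R2 at 1.1.1.1]

p(s(s(s(a))))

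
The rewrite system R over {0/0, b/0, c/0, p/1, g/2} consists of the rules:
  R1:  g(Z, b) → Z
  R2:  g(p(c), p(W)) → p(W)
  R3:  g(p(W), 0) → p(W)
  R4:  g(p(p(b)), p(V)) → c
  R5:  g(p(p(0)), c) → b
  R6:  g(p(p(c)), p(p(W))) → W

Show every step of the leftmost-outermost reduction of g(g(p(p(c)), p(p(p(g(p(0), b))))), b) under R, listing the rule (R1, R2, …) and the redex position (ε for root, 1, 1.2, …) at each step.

p(p(0))

1. g(g(p(p(c)), p(p(p(g(p(0), b))))), b)  →  g(p(p(c)), p(p(p(g(p(0), b)))))   [R1 at ε]
2. g(p(p(c)), p(p(p(g(p(0), b)))))  →  p(g(p(0), b))   [R6 at ε]
3. p(g(p(0), b))  →  p(p(0))   [R1 at 1]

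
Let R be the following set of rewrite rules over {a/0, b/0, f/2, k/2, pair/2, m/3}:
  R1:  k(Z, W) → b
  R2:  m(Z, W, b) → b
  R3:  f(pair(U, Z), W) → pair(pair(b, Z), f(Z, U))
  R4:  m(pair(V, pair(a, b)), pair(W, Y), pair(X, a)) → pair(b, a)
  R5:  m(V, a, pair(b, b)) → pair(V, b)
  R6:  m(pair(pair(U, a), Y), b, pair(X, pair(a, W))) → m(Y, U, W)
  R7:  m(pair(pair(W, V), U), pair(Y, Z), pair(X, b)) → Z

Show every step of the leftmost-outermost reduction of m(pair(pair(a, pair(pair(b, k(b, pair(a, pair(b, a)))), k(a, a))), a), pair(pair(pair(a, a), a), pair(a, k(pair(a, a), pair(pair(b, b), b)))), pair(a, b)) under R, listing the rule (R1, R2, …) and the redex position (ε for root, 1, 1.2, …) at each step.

pair(a, b)

1. m(pair(pair(a, pair(pair(b, k(b, pair(a, pair(b, a)))), k(a, a))), a), pair(pair(pair(a, a), a), pair(a, k(pair(a, a), pair(pair(b, b), b)))), pair(a, b))  →  pair(a, k(pair(a, a), pair(pair(b, b), b)))   [R7 at ε]
2. pair(a, k(pair(a, a), pair(pair(b, b), b)))  →  pair(a, b)   [R1 at 2]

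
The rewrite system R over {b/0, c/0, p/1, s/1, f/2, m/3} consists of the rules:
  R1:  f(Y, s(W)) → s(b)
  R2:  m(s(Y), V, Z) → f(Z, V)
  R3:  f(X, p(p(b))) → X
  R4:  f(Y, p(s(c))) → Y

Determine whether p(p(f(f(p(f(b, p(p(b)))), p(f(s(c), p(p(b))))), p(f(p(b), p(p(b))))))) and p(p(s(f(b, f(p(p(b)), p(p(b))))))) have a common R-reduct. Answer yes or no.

Reduce t₁ = p(p(f(f(p(f(b, p(p(b)))), p(f(s(c), p(p(b))))), p(f(p(b), p(p(b))))))):
1. p(p(f(f(p(f(b, p(p(b)))), p(f(s(c), p(p(b))))), p(f(p(b), p(p(b)))))))  →  p(p(f(f(p(b), p(f(s(c), p(p(b))))), p(f(p(b), p(p(b)))))))   [R3 at 1.1.1.1.1]
2. p(p(f(f(p(b), p(f(s(c), p(p(b))))), p(f(p(b), p(p(b)))))))  →  p(p(f(f(p(b), p(s(c))), p(f(p(b), p(p(b)))))))   [R3 at 1.1.1.2.1]
3. p(p(f(f(p(b), p(s(c))), p(f(p(b), p(p(b)))))))  →  p(p(f(p(b), p(f(p(b), p(p(b)))))))   [R4 at 1.1.1]
4. p(p(f(p(b), p(f(p(b), p(p(b)))))))  →  p(p(f(p(b), p(p(b)))))   [R3 at 1.1.2.1]
5. p(p(f(p(b), p(p(b)))))  →  p(p(p(b)))   [R3 at 1.1]

Reduce t₂ = p(p(s(f(b, f(p(p(b)), p(p(b))))))):
1. p(p(s(f(b, f(p(p(b)), p(p(b)))))))  →  p(p(s(f(b, p(p(b))))))   [R3 at 1.1.1.2]
2. p(p(s(f(b, p(p(b))))))  →  p(p(s(b)))   [R3 at 1.1.1]

no — NF(t₁) = p(p(p(b))), NF(t₂) = p(p(s(b)))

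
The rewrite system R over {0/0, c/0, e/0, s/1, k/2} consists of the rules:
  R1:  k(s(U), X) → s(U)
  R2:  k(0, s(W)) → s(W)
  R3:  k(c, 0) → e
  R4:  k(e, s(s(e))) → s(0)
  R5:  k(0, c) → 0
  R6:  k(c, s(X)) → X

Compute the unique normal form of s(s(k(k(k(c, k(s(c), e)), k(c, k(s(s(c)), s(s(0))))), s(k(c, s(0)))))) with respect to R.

s(s(0))

1. s(s(k(k(k(c, k(s(c), e)), k(c, k(s(s(c)), s(s(0))))), s(k(c, s(0))))))  →  s(s(k(k(k(c, s(c)), k(c, k(s(s(c)), s(s(0))))), s(k(c, s(0))))))   [R1 at 1.1.1.1.2]
2. s(s(k(k(k(c, s(c)), k(c, k(s(s(c)), s(s(0))))), s(k(c, s(0))))))  →  s(s(k(k(c, k(c, k(s(s(c)), s(s(0))))), s(k(c, s(0))))))   [R6 at 1.1.1.1]
3. s(s(k(k(c, k(c, k(s(s(c)), s(s(0))))), s(k(c, s(0))))))  →  s(s(k(k(c, k(c, s(s(c)))), s(k(c, s(0))))))   [R1 at 1.1.1.2.2]
4. s(s(k(k(c, k(c, s(s(c)))), s(k(c, s(0))))))  →  s(s(k(k(c, s(c)), s(k(c, s(0))))))   [R6 at 1.1.1.2]
5. s(s(k(k(c, s(c)), s(k(c, s(0))))))  →  s(s(k(c, s(k(c, s(0))))))   [R6 at 1.1.1]
6. s(s(k(c, s(k(c, s(0))))))  →  s(s(k(c, s(0))))   [R6 at 1.1]
7. s(s(k(c, s(0))))  →  s(s(0))   [R6 at 1.1]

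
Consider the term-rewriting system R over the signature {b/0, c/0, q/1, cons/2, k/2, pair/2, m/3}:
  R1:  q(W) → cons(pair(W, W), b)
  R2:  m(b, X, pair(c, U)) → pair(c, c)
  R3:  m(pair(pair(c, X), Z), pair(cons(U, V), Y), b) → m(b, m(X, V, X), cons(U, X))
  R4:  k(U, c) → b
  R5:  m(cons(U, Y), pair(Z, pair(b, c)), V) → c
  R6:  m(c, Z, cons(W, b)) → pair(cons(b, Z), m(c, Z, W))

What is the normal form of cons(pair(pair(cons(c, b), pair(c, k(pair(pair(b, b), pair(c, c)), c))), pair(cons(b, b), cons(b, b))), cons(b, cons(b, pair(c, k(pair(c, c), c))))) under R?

1. cons(pair(pair(cons(c, b), pair(c, k(pair(pair(b, b), pair(c, c)), c))), pair(cons(b, b), cons(b, b))), cons(b, cons(b, pair(c, k(pair(c, c), c)))))  →  cons(pair(pair(cons(c, b), pair(c, b)), pair(cons(b, b), cons(b, b))), cons(b, cons(b, pair(c, k(pair(c, c), c)))))   [R4 at 1.1.2.2]
2. cons(pair(pair(cons(c, b), pair(c, b)), pair(cons(b, b), cons(b, b))), cons(b, cons(b, pair(c, k(pair(c, c), c)))))  →  cons(pair(pair(cons(c, b), pair(c, b)), pair(cons(b, b), cons(b, b))), cons(b, cons(b, pair(c, b))))   [R4 at 2.2.2.2]

cons(pair(pair(cons(c, b), pair(c, b)), pair(cons(b, b), cons(b, b))), cons(b, cons(b, pair(c, b))))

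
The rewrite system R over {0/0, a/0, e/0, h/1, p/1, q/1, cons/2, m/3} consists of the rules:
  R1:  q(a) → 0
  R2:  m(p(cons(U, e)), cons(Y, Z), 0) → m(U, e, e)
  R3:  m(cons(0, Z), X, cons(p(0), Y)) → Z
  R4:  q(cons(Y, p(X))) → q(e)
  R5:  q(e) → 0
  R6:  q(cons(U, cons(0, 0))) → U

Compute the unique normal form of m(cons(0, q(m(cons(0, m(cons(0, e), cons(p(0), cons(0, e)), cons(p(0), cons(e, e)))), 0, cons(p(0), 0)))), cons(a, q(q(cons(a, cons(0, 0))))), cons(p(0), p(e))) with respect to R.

1. m(cons(0, q(m(cons(0, m(cons(0, e), cons(p(0), cons(0, e)), cons(p(0), cons(e, e)))), 0, cons(p(0), 0)))), cons(a, q(q(cons(a, cons(0, 0))))), cons(p(0), p(e)))  →  q(m(cons(0, m(cons(0, e), cons(p(0), cons(0, e)), cons(p(0), cons(e, e)))), 0, cons(p(0), 0)))   [R3 at ε]
2. q(m(cons(0, m(cons(0, e), cons(p(0), cons(0, e)), cons(p(0), cons(e, e)))), 0, cons(p(0), 0)))  →  q(m(cons(0, e), cons(p(0), cons(0, e)), cons(p(0), cons(e, e))))   [R3 at 1]
3. q(m(cons(0, e), cons(p(0), cons(0, e)), cons(p(0), cons(e, e))))  →  q(e)   [R3 at 1]
4. q(e)  →  0   [R5 at ε]

0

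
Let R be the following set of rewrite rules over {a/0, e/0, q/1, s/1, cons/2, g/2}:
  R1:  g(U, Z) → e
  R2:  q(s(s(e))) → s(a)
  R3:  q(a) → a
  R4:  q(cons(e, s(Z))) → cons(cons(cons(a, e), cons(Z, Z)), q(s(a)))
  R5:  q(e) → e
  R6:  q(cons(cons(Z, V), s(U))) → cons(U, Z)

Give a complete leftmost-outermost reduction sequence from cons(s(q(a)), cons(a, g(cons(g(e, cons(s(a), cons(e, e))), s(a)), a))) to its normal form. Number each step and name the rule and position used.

cons(s(a), cons(a, e))

1. cons(s(q(a)), cons(a, g(cons(g(e, cons(s(a), cons(e, e))), s(a)), a)))  →  cons(s(a), cons(a, g(cons(g(e, cons(s(a), cons(e, e))), s(a)), a)))   [R3 at 1.1]
2. cons(s(a), cons(a, g(cons(g(e, cons(s(a), cons(e, e))), s(a)), a)))  →  cons(s(a), cons(a, e))   [R1 at 2.2]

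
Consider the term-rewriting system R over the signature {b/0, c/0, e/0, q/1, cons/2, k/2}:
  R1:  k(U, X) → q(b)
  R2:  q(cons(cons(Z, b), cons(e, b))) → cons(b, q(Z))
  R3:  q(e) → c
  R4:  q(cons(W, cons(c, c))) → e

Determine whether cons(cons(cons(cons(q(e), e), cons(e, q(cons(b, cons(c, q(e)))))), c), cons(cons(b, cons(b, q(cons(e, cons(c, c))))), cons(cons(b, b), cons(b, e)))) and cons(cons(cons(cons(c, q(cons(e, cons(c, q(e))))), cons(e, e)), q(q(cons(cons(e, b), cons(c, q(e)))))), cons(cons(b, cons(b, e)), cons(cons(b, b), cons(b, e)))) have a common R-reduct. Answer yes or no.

yes — NF(t₁) = cons(cons(cons(cons(c, e), cons(e, e)), c), cons(cons(b, cons(b, e)), cons(cons(b, b), cons(b, e)))), NF(t₂) = cons(cons(cons(cons(c, e), cons(e, e)), c), cons(cons(b, cons(b, e)), cons(cons(b, b), cons(b, e))))

Reduce t₁ = cons(cons(cons(cons(q(e), e), cons(e, q(cons(b, cons(c, q(e)))))), c), cons(cons(b, cons(b, q(cons(e, cons(c, c))))), cons(cons(b, b), cons(b, e)))):
1. cons(cons(cons(cons(q(e), e), cons(e, q(cons(b, cons(c, q(e)))))), c), cons(cons(b, cons(b, q(cons(e, cons(c, c))))), cons(cons(b, b), cons(b, e))))  →  cons(cons(cons(cons(c, e), cons(e, q(cons(b, cons(c, q(e)))))), c), cons(cons(b, cons(b, q(cons(e, cons(c, c))))), cons(cons(b, b), cons(b, e))))   [R3 at 1.1.1.1]
2. cons(cons(cons(cons(c, e), cons(e, q(cons(b, cons(c, q(e)))))), c), cons(cons(b, cons(b, q(cons(e, cons(c, c))))), cons(cons(b, b), cons(b, e))))  →  cons(cons(cons(cons(c, e), cons(e, q(cons(b, cons(c, c))))), c), cons(cons(b, cons(b, q(cons(e, cons(c, c))))), cons(cons(b, b), cons(b, e))))   [R3 at 1.1.2.2.1.2.2]
3. cons(cons(cons(cons(c, e), cons(e, q(cons(b, cons(c, c))))), c), cons(cons(b, cons(b, q(cons(e, cons(c, c))))), cons(cons(b, b), cons(b, e))))  →  cons(cons(cons(cons(c, e), cons(e, e)), c), cons(cons(b, cons(b, q(cons(e, cons(c, c))))), cons(cons(b, b), cons(b, e))))   [R4 at 1.1.2.2]
4. cons(cons(cons(cons(c, e), cons(e, e)), c), cons(cons(b, cons(b, q(cons(e, cons(c, c))))), cons(cons(b, b), cons(b, e))))  →  cons(cons(cons(cons(c, e), cons(e, e)), c), cons(cons(b, cons(b, e)), cons(cons(b, b), cons(b, e))))   [R4 at 2.1.2.2]

Reduce t₂ = cons(cons(cons(cons(c, q(cons(e, cons(c, q(e))))), cons(e, e)), q(q(cons(cons(e, b), cons(c, q(e)))))), cons(cons(b, cons(b, e)), cons(cons(b, b), cons(b, e)))):
1. cons(cons(cons(cons(c, q(cons(e, cons(c, q(e))))), cons(e, e)), q(q(cons(cons(e, b), cons(c, q(e)))))), cons(cons(b, cons(b, e)), cons(cons(b, b), cons(b, e))))  →  cons(cons(cons(cons(c, q(cons(e, cons(c, c)))), cons(e, e)), q(q(cons(cons(e, b), cons(c, q(e)))))), cons(cons(b, cons(b, e)), cons(cons(b, b), cons(b, e))))   [R3 at 1.1.1.2.1.2.2]
2. cons(cons(cons(cons(c, q(cons(e, cons(c, c)))), cons(e, e)), q(q(cons(cons(e, b), cons(c, q(e)))))), cons(cons(b, cons(b, e)), cons(cons(b, b), cons(b, e))))  →  cons(cons(cons(cons(c, e), cons(e, e)), q(q(cons(cons(e, b), cons(c, q(e)))))), cons(cons(b, cons(b, e)), cons(cons(b, b), cons(b, e))))   [R4 at 1.1.1.2]
3. cons(cons(cons(cons(c, e), cons(e, e)), q(q(cons(cons(e, b), cons(c, q(e)))))), cons(cons(b, cons(b, e)), cons(cons(b, b), cons(b, e))))  →  cons(cons(cons(cons(c, e), cons(e, e)), q(q(cons(cons(e, b), cons(c, c))))), cons(cons(b, cons(b, e)), cons(cons(b, b), cons(b, e))))   [R3 at 1.2.1.1.2.2]
4. cons(cons(cons(cons(c, e), cons(e, e)), q(q(cons(cons(e, b), cons(c, c))))), cons(cons(b, cons(b, e)), cons(cons(b, b), cons(b, e))))  →  cons(cons(cons(cons(c, e), cons(e, e)), q(e)), cons(cons(b, cons(b, e)), cons(cons(b, b), cons(b, e))))   [R4 at 1.2.1]
5. cons(cons(cons(cons(c, e), cons(e, e)), q(e)), cons(cons(b, cons(b, e)), cons(cons(b, b), cons(b, e))))  →  cons(cons(cons(cons(c, e), cons(e, e)), c), cons(cons(b, cons(b, e)), cons(cons(b, b), cons(b, e))))   [R3 at 1.2]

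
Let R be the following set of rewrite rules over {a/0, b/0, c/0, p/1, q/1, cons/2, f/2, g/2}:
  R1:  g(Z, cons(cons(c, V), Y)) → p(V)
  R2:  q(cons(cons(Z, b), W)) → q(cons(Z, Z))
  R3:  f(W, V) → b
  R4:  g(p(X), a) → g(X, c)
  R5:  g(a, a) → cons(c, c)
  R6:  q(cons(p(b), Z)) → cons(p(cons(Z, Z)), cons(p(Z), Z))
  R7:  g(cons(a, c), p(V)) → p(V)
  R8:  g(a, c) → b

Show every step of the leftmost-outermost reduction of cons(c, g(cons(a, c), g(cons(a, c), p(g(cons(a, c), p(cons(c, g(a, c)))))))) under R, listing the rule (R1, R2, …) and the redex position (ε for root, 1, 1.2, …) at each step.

cons(c, p(p(cons(c, b))))

1. cons(c, g(cons(a, c), g(cons(a, c), p(g(cons(a, c), p(cons(c, g(a, c))))))))  →  cons(c, g(cons(a, c), p(g(cons(a, c), p(cons(c, g(a, c)))))))   [R7 at 2.2]
2. cons(c, g(cons(a, c), p(g(cons(a, c), p(cons(c, g(a, c)))))))  →  cons(c, p(g(cons(a, c), p(cons(c, g(a, c))))))   [R7 at 2]
3. cons(c, p(g(cons(a, c), p(cons(c, g(a, c))))))  →  cons(c, p(p(cons(c, g(a, c)))))   [R7 at 2.1]
4. cons(c, p(p(cons(c, g(a, c)))))  →  cons(c, p(p(cons(c, b))))   [R8 at 2.1.1.2]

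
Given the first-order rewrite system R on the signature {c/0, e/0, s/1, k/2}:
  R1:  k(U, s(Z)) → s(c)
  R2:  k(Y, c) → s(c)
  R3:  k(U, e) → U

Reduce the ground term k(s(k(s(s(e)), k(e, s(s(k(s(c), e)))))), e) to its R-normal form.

s(s(c))

1. k(s(k(s(s(e)), k(e, s(s(k(s(c), e)))))), e)  →  s(k(s(s(e)), k(e, s(s(k(s(c), e))))))   [R3 at ε]
2. s(k(s(s(e)), k(e, s(s(k(s(c), e))))))  →  s(k(s(s(e)), s(c)))   [R1 at 1.2]
3. s(k(s(s(e)), s(c)))  →  s(s(c))   [R1 at 1]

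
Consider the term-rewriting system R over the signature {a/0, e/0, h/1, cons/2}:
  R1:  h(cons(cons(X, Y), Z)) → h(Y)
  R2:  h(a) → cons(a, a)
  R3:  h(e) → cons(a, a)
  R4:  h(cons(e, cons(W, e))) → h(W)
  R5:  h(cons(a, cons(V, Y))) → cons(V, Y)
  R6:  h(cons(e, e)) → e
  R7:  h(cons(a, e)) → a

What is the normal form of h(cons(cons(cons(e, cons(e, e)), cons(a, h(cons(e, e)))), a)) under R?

1. h(cons(cons(cons(e, cons(e, e)), cons(a, h(cons(e, e)))), a))  →  h(cons(a, h(cons(e, e))))   [R1 at ε]
2. h(cons(a, h(cons(e, e))))  →  h(cons(a, e))   [R6 at 1.2]
3. h(cons(a, e))  →  a   [R7 at ε]

a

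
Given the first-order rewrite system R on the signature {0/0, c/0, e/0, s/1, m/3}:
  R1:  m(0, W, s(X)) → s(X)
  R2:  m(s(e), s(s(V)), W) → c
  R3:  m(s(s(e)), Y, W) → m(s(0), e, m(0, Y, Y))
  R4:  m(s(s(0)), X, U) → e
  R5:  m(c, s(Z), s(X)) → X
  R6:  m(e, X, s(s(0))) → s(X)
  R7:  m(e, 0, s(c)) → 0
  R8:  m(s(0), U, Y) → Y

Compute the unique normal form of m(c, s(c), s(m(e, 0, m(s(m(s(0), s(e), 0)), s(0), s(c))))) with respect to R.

1. m(c, s(c), s(m(e, 0, m(s(m(s(0), s(e), 0)), s(0), s(c)))))  →  m(e, 0, m(s(m(s(0), s(e), 0)), s(0), s(c)))   [R5 at ε]
2. m(e, 0, m(s(m(s(0), s(e), 0)), s(0), s(c)))  →  m(e, 0, m(s(0), s(0), s(c)))   [R8 at 3.1.1]
3. m(e, 0, m(s(0), s(0), s(c)))  →  m(e, 0, s(c))   [R8 at 3]
4. m(e, 0, s(c))  →  0   [R7 at ε]

0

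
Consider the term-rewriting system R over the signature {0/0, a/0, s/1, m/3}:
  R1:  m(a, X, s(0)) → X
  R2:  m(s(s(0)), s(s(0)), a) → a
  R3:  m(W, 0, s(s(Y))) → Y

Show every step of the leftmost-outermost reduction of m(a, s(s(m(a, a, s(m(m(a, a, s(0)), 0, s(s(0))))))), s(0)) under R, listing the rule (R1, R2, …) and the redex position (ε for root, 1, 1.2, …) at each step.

s(s(a))

1. m(a, s(s(m(a, a, s(m(m(a, a, s(0)), 0, s(s(0))))))), s(0))  →  s(s(m(a, a, s(m(m(a, a, s(0)), 0, s(s(0)))))))   [R1 at ε]
2. s(s(m(a, a, s(m(m(a, a, s(0)), 0, s(s(0)))))))  →  s(s(m(a, a, s(0))))   [R3 at 1.1.3.1]
3. s(s(m(a, a, s(0))))  →  s(s(a))   [R1 at 1.1]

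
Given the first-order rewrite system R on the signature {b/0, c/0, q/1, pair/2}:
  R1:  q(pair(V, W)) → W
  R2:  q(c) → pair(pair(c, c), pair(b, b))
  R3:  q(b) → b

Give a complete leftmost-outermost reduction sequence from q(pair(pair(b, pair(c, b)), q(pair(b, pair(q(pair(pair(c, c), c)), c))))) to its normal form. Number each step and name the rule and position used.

pair(c, c)

1. q(pair(pair(b, pair(c, b)), q(pair(b, pair(q(pair(pair(c, c), c)), c)))))  →  q(pair(b, pair(q(pair(pair(c, c), c)), c)))   [R1 at ε]
2. q(pair(b, pair(q(pair(pair(c, c), c)), c)))  →  pair(q(pair(pair(c, c), c)), c)   [R1 at ε]
3. pair(q(pair(pair(c, c), c)), c)  →  pair(c, c)   [R1 at 1]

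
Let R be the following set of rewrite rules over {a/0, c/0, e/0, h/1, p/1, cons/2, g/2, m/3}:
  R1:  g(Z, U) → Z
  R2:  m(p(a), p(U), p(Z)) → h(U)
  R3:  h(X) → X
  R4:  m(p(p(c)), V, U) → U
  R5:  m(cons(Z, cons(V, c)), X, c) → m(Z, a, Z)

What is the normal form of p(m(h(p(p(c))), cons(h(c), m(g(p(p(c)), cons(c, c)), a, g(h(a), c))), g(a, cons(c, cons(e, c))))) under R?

1. p(m(h(p(p(c))), cons(h(c), m(g(p(p(c)), cons(c, c)), a, g(h(a), c))), g(a, cons(c, cons(e, c)))))  →  p(m(p(p(c)), cons(h(c), m(g(p(p(c)), cons(c, c)), a, g(h(a), c))), g(a, cons(c, cons(e, c)))))   [R3 at 1.1]
2. p(m(p(p(c)), cons(h(c), m(g(p(p(c)), cons(c, c)), a, g(h(a), c))), g(a, cons(c, cons(e, c)))))  →  p(g(a, cons(c, cons(e, c))))   [R4 at 1]
3. p(g(a, cons(c, cons(e, c))))  →  p(a)   [R1 at 1]

p(a)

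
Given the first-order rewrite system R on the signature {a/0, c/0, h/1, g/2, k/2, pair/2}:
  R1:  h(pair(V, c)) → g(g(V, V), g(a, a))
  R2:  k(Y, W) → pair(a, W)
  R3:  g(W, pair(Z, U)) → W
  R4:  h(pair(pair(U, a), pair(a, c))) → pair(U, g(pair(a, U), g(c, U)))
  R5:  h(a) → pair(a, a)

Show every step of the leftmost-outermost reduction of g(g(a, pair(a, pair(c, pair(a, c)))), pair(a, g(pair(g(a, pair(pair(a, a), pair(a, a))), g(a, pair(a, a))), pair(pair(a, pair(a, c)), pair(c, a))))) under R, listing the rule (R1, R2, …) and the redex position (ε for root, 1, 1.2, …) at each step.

a

1. g(g(a, pair(a, pair(c, pair(a, c)))), pair(a, g(pair(g(a, pair(pair(a, a), pair(a, a))), g(a, pair(a, a))), pair(pair(a, pair(a, c)), pair(c, a)))))  →  g(a, pair(a, pair(c, pair(a, c))))   [R3 at ε]
2. g(a, pair(a, pair(c, pair(a, c))))  →  a   [R3 at ε]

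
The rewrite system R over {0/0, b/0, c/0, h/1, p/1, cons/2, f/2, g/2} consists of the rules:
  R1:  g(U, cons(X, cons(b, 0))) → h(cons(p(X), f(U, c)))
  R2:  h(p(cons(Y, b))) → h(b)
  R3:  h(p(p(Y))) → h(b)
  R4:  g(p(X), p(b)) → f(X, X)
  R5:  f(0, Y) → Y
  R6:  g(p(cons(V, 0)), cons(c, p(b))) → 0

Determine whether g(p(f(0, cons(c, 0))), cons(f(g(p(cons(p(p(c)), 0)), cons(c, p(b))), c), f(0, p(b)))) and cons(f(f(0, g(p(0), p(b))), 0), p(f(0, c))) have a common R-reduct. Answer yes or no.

Reduce t₁ = g(p(f(0, cons(c, 0))), cons(f(g(p(cons(p(p(c)), 0)), cons(c, p(b))), c), f(0, p(b)))):
1. g(p(f(0, cons(c, 0))), cons(f(g(p(cons(p(p(c)), 0)), cons(c, p(b))), c), f(0, p(b))))  →  g(p(cons(c, 0)), cons(f(g(p(cons(p(p(c)), 0)), cons(c, p(b))), c), f(0, p(b))))   [R5 at 1.1]
2. g(p(cons(c, 0)), cons(f(g(p(cons(p(p(c)), 0)), cons(c, p(b))), c), f(0, p(b))))  →  g(p(cons(c, 0)), cons(f(0, c), f(0, p(b))))   [R6 at 2.1.1]
3. g(p(cons(c, 0)), cons(f(0, c), f(0, p(b))))  →  g(p(cons(c, 0)), cons(c, f(0, p(b))))   [R5 at 2.1]
4. g(p(cons(c, 0)), cons(c, f(0, p(b))))  →  g(p(cons(c, 0)), cons(c, p(b)))   [R5 at 2.2]
5. g(p(cons(c, 0)), cons(c, p(b)))  →  0   [R6 at ε]

Reduce t₂ = cons(f(f(0, g(p(0), p(b))), 0), p(f(0, c))):
1. cons(f(f(0, g(p(0), p(b))), 0), p(f(0, c)))  →  cons(f(g(p(0), p(b)), 0), p(f(0, c)))   [R5 at 1.1]
2. cons(f(g(p(0), p(b)), 0), p(f(0, c)))  →  cons(f(f(0, 0), 0), p(f(0, c)))   [R4 at 1.1]
3. cons(f(f(0, 0), 0), p(f(0, c)))  →  cons(f(0, 0), p(f(0, c)))   [R5 at 1.1]
4. cons(f(0, 0), p(f(0, c)))  →  cons(0, p(f(0, c)))   [R5 at 1]
5. cons(0, p(f(0, c)))  →  cons(0, p(c))   [R5 at 2.1]

no — NF(t₁) = 0, NF(t₂) = cons(0, p(c))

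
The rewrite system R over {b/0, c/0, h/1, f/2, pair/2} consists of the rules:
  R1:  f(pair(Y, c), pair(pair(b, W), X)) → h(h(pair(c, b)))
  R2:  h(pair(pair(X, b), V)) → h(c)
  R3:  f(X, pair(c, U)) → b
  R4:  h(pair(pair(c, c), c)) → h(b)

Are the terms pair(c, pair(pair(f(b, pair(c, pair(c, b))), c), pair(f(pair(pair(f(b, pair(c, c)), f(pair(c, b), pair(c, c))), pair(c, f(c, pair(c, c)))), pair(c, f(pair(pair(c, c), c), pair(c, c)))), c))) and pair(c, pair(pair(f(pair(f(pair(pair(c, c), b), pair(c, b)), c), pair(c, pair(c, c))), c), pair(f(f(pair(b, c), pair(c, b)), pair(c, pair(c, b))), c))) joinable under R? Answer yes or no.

yes — NF(t₁) = pair(c, pair(pair(b, c), pair(b, c))), NF(t₂) = pair(c, pair(pair(b, c), pair(b, c)))

Reduce t₁ = pair(c, pair(pair(f(b, pair(c, pair(c, b))), c), pair(f(pair(pair(f(b, pair(c, c)), f(pair(c, b), pair(c, c))), pair(c, f(c, pair(c, c)))), pair(c, f(pair(pair(c, c), c), pair(c, c)))), c))):
1. pair(c, pair(pair(f(b, pair(c, pair(c, b))), c), pair(f(pair(pair(f(b, pair(c, c)), f(pair(c, b), pair(c, c))), pair(c, f(c, pair(c, c)))), pair(c, f(pair(pair(c, c), c), pair(c, c)))), c)))  →  pair(c, pair(pair(b, c), pair(f(pair(pair(f(b, pair(c, c)), f(pair(c, b), pair(c, c))), pair(c, f(c, pair(c, c)))), pair(c, f(pair(pair(c, c), c), pair(c, c)))), c)))   [R3 at 2.1.1]
2. pair(c, pair(pair(b, c), pair(f(pair(pair(f(b, pair(c, c)), f(pair(c, b), pair(c, c))), pair(c, f(c, pair(c, c)))), pair(c, f(pair(pair(c, c), c), pair(c, c)))), c)))  →  pair(c, pair(pair(b, c), pair(b, c)))   [R3 at 2.2.1]

Reduce t₂ = pair(c, pair(pair(f(pair(f(pair(pair(c, c), b), pair(c, b)), c), pair(c, pair(c, c))), c), pair(f(f(pair(b, c), pair(c, b)), pair(c, pair(c, b))), c))):
1. pair(c, pair(pair(f(pair(f(pair(pair(c, c), b), pair(c, b)), c), pair(c, pair(c, c))), c), pair(f(f(pair(b, c), pair(c, b)), pair(c, pair(c, b))), c)))  →  pair(c, pair(pair(b, c), pair(f(f(pair(b, c), pair(c, b)), pair(c, pair(c, b))), c)))   [R3 at 2.1.1]
2. pair(c, pair(pair(b, c), pair(f(f(pair(b, c), pair(c, b)), pair(c, pair(c, b))), c)))  →  pair(c, pair(pair(b, c), pair(b, c)))   [R3 at 2.2.1]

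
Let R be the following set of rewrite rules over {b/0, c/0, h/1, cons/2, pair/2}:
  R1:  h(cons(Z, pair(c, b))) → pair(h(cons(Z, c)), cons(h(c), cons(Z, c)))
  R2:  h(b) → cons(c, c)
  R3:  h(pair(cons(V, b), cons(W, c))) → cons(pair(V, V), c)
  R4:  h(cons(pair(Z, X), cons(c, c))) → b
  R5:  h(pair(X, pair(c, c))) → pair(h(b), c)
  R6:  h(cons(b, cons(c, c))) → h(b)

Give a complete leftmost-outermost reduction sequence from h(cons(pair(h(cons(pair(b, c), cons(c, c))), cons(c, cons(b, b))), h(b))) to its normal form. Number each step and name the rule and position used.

b

1. h(cons(pair(h(cons(pair(b, c), cons(c, c))), cons(c, cons(b, b))), h(b)))  →  h(cons(pair(b, cons(c, cons(b, b))), h(b)))   [R4 at 1.1.1]
2. h(cons(pair(b, cons(c, cons(b, b))), h(b)))  →  h(cons(pair(b, cons(c, cons(b, b))), cons(c, c)))   [R2 at 1.2]
3. h(cons(pair(b, cons(c, cons(b, b))), cons(c, c)))  →  b   [R4 at ε]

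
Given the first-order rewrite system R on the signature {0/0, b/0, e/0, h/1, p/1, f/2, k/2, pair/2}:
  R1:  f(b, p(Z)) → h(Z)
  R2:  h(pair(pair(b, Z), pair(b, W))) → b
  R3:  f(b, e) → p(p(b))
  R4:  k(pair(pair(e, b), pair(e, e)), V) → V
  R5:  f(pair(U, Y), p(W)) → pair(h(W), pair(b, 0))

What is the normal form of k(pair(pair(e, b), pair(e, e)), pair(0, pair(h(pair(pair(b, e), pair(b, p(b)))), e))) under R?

1. k(pair(pair(e, b), pair(e, e)), pair(0, pair(h(pair(pair(b, e), pair(b, p(b)))), e)))  →  pair(0, pair(h(pair(pair(b, e), pair(b, p(b)))), e))   [R4 at ε]
2. pair(0, pair(h(pair(pair(b, e), pair(b, p(b)))), e))  →  pair(0, pair(b, e))   [R2 at 2.1]

pair(0, pair(b, e))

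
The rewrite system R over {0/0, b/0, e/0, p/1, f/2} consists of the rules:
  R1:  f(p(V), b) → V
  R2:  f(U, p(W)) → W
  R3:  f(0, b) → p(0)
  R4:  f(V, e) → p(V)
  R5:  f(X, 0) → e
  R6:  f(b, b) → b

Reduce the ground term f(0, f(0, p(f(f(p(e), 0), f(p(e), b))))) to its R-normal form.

e

1. f(0, f(0, p(f(f(p(e), 0), f(p(e), b)))))  →  f(0, f(f(p(e), 0), f(p(e), b)))   [R2 at 2]
2. f(0, f(f(p(e), 0), f(p(e), b)))  →  f(0, f(e, f(p(e), b)))   [R5 at 2.1]
3. f(0, f(e, f(p(e), b)))  →  f(0, f(e, e))   [R1 at 2.2]
4. f(0, f(e, e))  →  f(0, p(e))   [R4 at 2]
5. f(0, p(e))  →  e   [R2 at ε]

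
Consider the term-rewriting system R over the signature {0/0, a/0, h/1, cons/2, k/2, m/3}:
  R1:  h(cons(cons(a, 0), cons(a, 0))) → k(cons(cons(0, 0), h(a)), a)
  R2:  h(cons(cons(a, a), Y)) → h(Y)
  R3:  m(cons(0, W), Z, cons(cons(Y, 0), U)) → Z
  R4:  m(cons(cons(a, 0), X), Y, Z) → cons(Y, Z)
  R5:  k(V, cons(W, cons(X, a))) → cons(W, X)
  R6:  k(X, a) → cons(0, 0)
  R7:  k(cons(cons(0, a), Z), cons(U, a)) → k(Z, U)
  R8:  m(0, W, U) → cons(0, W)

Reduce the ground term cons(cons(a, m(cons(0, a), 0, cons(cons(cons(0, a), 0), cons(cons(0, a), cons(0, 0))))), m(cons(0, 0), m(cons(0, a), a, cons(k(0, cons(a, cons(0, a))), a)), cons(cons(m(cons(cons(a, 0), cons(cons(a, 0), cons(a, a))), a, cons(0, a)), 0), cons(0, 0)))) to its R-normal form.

cons(cons(a, 0), a)

1. cons(cons(a, m(cons(0, a), 0, cons(cons(cons(0, a), 0), cons(cons(0, a), cons(0, 0))))), m(cons(0, 0), m(cons(0, a), a, cons(k(0, cons(a, cons(0, a))), a)), cons(cons(m(cons(cons(a, 0), cons(cons(a, 0), cons(a, a))), a, cons(0, a)), 0), cons(0, 0))))  →  cons(cons(a, 0), m(cons(0, 0), m(cons(0, a), a, cons(k(0, cons(a, cons(0, a))), a)), cons(cons(m(cons(cons(a, 0), cons(cons(a, 0), cons(a, a))), a, cons(0, a)), 0), cons(0, 0))))   [R3 at 1.2]
2. cons(cons(a, 0), m(cons(0, 0), m(cons(0, a), a, cons(k(0, cons(a, cons(0, a))), a)), cons(cons(m(cons(cons(a, 0), cons(cons(a, 0), cons(a, a))), a, cons(0, a)), 0), cons(0, 0))))  →  cons(cons(a, 0), m(cons(0, a), a, cons(k(0, cons(a, cons(0, a))), a)))   [R3 at 2]
3. cons(cons(a, 0), m(cons(0, a), a, cons(k(0, cons(a, cons(0, a))), a)))  →  cons(cons(a, 0), m(cons(0, a), a, cons(cons(a, 0), a)))   [R5 at 2.3.1]
4. cons(cons(a, 0), m(cons(0, a), a, cons(cons(a, 0), a)))  →  cons(cons(a, 0), a)   [R3 at 2]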